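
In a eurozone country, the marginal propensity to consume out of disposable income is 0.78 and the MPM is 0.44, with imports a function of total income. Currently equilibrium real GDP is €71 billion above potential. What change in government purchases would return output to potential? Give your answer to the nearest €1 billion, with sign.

−€47 billion

Spending multiplier = 1/(1 − c + m) = 1/(1 − 0.78 + 0.44) = 1/0.66 ≈ 1.515.
Need ΔY = −€71 billion, so ΔG = ΔY/k = (−€71 billion) × 0.66 ≈ −€47 billion.
The government should cut government purchases by €47 billion.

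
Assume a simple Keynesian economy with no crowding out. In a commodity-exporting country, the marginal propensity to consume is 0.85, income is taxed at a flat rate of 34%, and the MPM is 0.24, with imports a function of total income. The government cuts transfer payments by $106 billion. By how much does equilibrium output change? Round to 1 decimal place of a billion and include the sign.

−$132.7 billion

The transfer change shifts disposable income by −$106 billion, so first-round consumption changes by c·ΔTR = 0.85 × (−$106 billion) = −$90.1 billion.
Expenditure multiplier = 1/(1 − c(1−t) + m) = 1/(1 − 0.85×0.66 + 0.24) = 1/0.679 ≈ 1.473.
The transfer multiplier is c × k ≈ 1.252, so ΔY = k × (c·ΔTR) = (−$90.1 billion) / 0.679 ≈ −$132.7 billion.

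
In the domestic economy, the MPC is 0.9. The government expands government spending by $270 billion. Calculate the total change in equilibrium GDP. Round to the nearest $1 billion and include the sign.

+$2,700 billion

Government-spending multiplier = 1/(1 − MPC) = 1/(1 − 0.9) = 1/0.1 = 10.
ΔY = k × ΔG = (+$270 billion) / 0.1 = +$2,700 billion.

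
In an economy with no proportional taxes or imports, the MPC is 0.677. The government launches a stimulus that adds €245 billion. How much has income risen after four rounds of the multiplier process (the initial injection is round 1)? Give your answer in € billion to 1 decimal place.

Round 1 adds ΔG = €245 billion; each later round is MPC = 0.677 times the previous.
After 4 rounds: 245 + 165.865 + 112.290605 + 76.020739585 = ΔG·(1 − c^4)/(1 − c) = 245 × (1 − 0.210065472241)/0.323 ≈ €599.2 billion.

€599.2 billion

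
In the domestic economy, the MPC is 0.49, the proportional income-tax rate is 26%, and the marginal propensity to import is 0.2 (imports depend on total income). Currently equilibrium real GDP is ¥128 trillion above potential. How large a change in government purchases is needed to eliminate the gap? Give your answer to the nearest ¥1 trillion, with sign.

−¥107 trillion

Spending multiplier = 1/(1 − c(1−t) + m) = 1/(1 − 0.49×0.74 + 0.2) = 1/0.8374 ≈ 1.194.
Need ΔY = −¥128 trillion, so ΔG = ΔY/k = (−¥128 trillion) × 0.8374 ≈ −¥107 trillion.
The government should cut government purchases by ¥107 trillion.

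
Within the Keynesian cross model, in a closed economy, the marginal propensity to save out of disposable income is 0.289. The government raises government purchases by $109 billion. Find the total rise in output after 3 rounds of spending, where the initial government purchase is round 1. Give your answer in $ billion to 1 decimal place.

$241.6 billion

MPC = 1 − MPS = 1 − 0.289 = 0.711.
Round 1 adds ΔG = $109 billion; each later round is MPC = 0.711 times the previous.
After 3 rounds: 109 + 77.499 + 55.101789 = ΔG·(1 − c^3)/(1 − c) = 109 × (1 − 0.359425431)/0.289 ≈ $241.6 billion.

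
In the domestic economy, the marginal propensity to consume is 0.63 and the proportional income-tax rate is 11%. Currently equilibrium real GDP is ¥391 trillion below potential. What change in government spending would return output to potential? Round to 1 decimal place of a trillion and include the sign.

Spending multiplier = 1/(1 − c(1−t)) = 1/(1 − 0.63×0.89) = 1/0.4393 ≈ 2.276.
Need ΔY = +¥391 trillion, so ΔG = ΔY/k = (+¥391 trillion) × 0.4393 ≈ +¥171.8 trillion.
The government should increase government spending by ¥171.8 trillion.

+¥171.8 trillion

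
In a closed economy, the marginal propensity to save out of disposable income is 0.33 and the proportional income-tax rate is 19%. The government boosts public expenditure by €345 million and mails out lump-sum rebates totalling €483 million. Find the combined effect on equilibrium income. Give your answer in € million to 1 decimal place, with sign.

+€1,462.1 million

MPC = 1 − MPS = 1 − 0.33 = 0.67.
Expenditure multiplier = 1/(1 − c(1−t)) = 1/(1 − 0.67×0.81) = 1/0.4573 ≈ 2.187.
ΔG contributes k·ΔG = (+€345 million) / 0.4573 ≈ +€754.4 million.
ΔT of −€483 million changes first-round spending by −c·ΔT = +€323.61 million, contributing k·(−c·ΔT) = (+€323.61 million) / 0.4573 ≈ +€707.7 million.
Net ΔY = k(ΔG − c·ΔT) = (+€668.61 million) / 0.4573 ≈ +€1,462.1 million.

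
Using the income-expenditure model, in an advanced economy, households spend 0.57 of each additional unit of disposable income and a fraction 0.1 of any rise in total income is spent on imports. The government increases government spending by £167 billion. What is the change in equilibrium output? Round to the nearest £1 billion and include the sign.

Government-spending multiplier = 1/(1 − c + m) = 1/(1 − 0.57 + 0.1) = 1/0.53 ≈ 1.887.
ΔY = k × ΔG = (+£167 billion) / 0.53 ≈ +£315 billion.

+£315 billion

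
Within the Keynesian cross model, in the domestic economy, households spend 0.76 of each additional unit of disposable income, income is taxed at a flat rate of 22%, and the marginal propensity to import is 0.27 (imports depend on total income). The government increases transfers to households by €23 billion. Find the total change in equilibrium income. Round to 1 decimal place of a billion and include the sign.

+€25.8 billion

The transfer change shifts disposable income by +€23 billion, so first-round consumption changes by c·ΔTR = 0.76 × (+€23 billion) = +€17.48 billion.
Expenditure multiplier = 1/(1 − c(1−t) + m) = 1/(1 − 0.76×0.78 + 0.27) = 1/0.6772 ≈ 1.477.
The transfer multiplier is c × k ≈ 1.122, so ΔY = k × (c·ΔTR) = (+€17.48 billion) / 0.6772 ≈ +€25.8 billion.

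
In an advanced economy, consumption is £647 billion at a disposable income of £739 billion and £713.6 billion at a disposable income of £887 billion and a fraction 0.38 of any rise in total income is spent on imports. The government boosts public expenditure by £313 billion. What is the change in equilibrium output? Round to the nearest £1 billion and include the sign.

+£337 billion

MPC = ΔC/ΔYd = (713.6 − 647)/(887 − 739) = 66.6/148 = 0.45.
Government-spending multiplier = 1/(1 − c + m) = 1/(1 − 0.45 + 0.38) = 1/0.93 ≈ 1.075.
ΔY = k × ΔG = (+£313 billion) / 0.93 ≈ +£337 billion.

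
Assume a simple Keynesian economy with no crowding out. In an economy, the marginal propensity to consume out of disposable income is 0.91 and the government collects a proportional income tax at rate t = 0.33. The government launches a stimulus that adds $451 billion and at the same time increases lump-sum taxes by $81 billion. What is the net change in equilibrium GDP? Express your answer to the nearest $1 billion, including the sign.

Expenditure multiplier = 1/(1 − c(1−t)) = 1/(1 − 0.91×0.67) = 1/0.3903 ≈ 2.562.
ΔG contributes k·ΔG = (+$451 billion) / 0.3903 ≈ +$1,155.5 billion.
ΔT of +$81 billion changes first-round spending by −c·ΔT = −$73.71 billion, contributing k·(−c·ΔT) = (−$73.71 billion) / 0.3903 ≈ −$188.9 billion.
Net ΔY = k(ΔG − c·ΔT) = (+$377.29 billion) / 0.3903 ≈ +$967 billion.

+$967 billion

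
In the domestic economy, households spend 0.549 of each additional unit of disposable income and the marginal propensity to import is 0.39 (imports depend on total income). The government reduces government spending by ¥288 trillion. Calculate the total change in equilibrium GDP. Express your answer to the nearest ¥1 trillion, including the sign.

Spending multiplier = 1/(1 − c + m) = 1/(1 − 0.549 + 0.39) = 1/0.841 ≈ 1.189.
ΔY = k × ΔG = (−¥288 trillion) / 0.841 ≈ −¥342 trillion.

−¥342 trillion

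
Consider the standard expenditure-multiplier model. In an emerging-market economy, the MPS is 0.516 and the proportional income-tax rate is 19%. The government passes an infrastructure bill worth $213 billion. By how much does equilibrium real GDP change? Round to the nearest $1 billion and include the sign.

MPC = 1 − MPS = 1 − 0.516 = 0.484.
Spending multiplier = 1/(1 − c(1−t)) = 1/(1 − 0.484×0.81) = 1/0.60796 ≈ 1.645.
ΔY = k × ΔG = (+$213 billion) / 0.60796 ≈ +$350 billion.

+$350 billion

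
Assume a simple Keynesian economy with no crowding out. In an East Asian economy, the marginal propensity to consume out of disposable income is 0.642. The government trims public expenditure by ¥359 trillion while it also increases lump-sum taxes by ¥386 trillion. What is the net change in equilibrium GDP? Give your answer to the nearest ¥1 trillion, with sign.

−¥1,695 trillion

Expenditure multiplier = 1/(1 − MPC) = 1/(1 − 0.642) = 1/0.358 ≈ 2.793.
ΔG contributes k·ΔG = (−¥359 trillion) / 0.358 ≈ −¥1,002.8 trillion.
ΔT of +¥386 trillion changes first-round spending by −c·ΔT = −¥247.812 trillion, contributing k·(−c·ΔT) = (−¥247.812 trillion) / 0.358 ≈ −¥692.2 trillion.
Net ΔY = k(ΔG − c·ΔT) = (−¥606.812 trillion) / 0.358 ≈ −¥1,695 trillion.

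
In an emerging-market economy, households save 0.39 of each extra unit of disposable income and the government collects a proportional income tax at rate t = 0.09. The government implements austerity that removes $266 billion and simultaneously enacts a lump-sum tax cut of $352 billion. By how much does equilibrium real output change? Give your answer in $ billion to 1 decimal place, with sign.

−$115.3 billion

MPC = 1 − MPS = 1 − 0.39 = 0.61.
Expenditure multiplier = 1/(1 − c(1−t)) = 1/(1 − 0.61×0.91) = 1/0.4449 ≈ 2.248.
ΔG contributes k·ΔG = (−$266 billion) / 0.4449 ≈ −$597.9 billion.
ΔT of −$352 billion changes first-round spending by −c·ΔT = +$214.72 billion, contributing k·(−c·ΔT) = (+$214.72 billion) / 0.4449 ≈ +$482.6 billion.
Net ΔY = k(ΔG − c·ΔT) = (−$51.28 billion) / 0.4449 ≈ −$115.3 billion.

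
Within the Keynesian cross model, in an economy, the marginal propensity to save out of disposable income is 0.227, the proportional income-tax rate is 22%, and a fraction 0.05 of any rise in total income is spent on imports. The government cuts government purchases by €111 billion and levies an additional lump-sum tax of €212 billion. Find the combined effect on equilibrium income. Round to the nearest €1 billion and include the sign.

−€615 billion

MPC = 1 − MPS = 1 − 0.227 = 0.773.
Expenditure multiplier = 1/(1 − c(1−t) + m) = 1/(1 − 0.773×0.78 + 0.05) = 1/0.44706 ≈ 2.237.
ΔG contributes k·ΔG = (−€111 billion) / 0.44706 ≈ −€248.3 billion.
ΔT of +€212 billion changes first-round spending by −c·ΔT = −€163.876 billion, contributing k·(−c·ΔT) = (−€163.876 billion) / 0.44706 ≈ −€366.6 billion.
Net ΔY = k(ΔG − c·ΔT) = (−€274.876 billion) / 0.44706 ≈ −€615 billion.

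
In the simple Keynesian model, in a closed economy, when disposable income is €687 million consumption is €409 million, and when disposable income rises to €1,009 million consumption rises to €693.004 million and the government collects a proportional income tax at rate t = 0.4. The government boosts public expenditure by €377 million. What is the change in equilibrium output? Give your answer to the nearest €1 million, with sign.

+€801 million

MPC = ΔC/ΔYd = (693.004 − 409)/(1,009 − 687) = 284.004/322 = 0.882.
Expenditure multiplier = 1/(1 − c(1−t)) = 1/(1 − 0.882×0.6) = 1/0.4708 ≈ 2.124.
ΔY = k × ΔG = (+€377 million) / 0.4708 ≈ +€801 million.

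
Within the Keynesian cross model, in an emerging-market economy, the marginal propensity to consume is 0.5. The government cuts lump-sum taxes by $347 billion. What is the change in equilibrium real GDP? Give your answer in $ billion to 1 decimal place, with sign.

A lump-sum tax change of −$347 billion shifts disposable income by +$347 billion; first-round consumption changes by −c × ΔT = −0.5 × (−$347 billion) = +$173.5 billion.
Expenditure multiplier = 1/(1 − MPC) = 1/(1 − 0.5) = 1/0.5 = 2.
The tax multiplier is −c × k = −1, so ΔY = k × (−c·ΔT) = (+$173.5 billion) / 0.5 = +$347 billion.

+$347.0 billion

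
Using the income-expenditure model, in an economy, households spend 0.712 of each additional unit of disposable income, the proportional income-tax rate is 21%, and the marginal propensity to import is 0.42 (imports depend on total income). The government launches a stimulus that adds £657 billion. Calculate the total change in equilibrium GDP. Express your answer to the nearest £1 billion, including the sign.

+£766 billion

Spending multiplier = 1/(1 − c(1−t) + m) = 1/(1 − 0.712×0.79 + 0.42) = 1/0.85752 ≈ 1.166.
ΔY = k × ΔG = (+£657 billion) / 0.85752 ≈ +£766 billion.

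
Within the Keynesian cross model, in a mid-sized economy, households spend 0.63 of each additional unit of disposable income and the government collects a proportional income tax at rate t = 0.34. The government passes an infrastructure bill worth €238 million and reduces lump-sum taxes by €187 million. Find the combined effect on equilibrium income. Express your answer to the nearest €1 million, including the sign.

+€609 million

Expenditure multiplier = 1/(1 − c(1−t)) = 1/(1 − 0.63×0.66) = 1/0.5842 ≈ 1.712.
ΔG contributes k·ΔG = (+€238 million) / 0.5842 ≈ +€407.4 million.
ΔT of −€187 million changes first-round spending by −c·ΔT = +€117.81 million, contributing k·(−c·ΔT) = (+€117.81 million) / 0.5842 ≈ +€201.7 million.
Net ΔY = k(ΔG − c·ΔT) = (+€355.81 million) / 0.5842 ≈ +€609 million.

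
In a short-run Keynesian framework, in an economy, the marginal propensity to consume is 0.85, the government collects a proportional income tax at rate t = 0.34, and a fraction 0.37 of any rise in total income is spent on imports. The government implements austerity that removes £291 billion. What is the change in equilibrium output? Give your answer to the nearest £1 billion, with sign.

Government-spending multiplier = 1/(1 − c(1−t) + m) = 1/(1 − 0.85×0.66 + 0.37) = 1/0.809 ≈ 1.236.
ΔY = k × ΔG = (−£291 billion) / 0.809 ≈ −£360 billion.

−£360 billion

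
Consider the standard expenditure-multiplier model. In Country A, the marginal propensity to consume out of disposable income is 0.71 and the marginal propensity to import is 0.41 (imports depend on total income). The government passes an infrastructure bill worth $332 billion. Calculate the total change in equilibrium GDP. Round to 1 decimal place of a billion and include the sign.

+$474.3 billion

Government-spending multiplier = 1/(1 − c + m) = 1/(1 − 0.71 + 0.41) = 1/0.7 ≈ 1.429.
ΔY = k × ΔG = (+$332 billion) / 0.7 ≈ +$474.3 billion.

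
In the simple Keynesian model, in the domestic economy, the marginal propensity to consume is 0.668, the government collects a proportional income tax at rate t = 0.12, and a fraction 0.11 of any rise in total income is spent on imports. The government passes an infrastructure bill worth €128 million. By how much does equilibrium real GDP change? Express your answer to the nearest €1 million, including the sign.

Expenditure multiplier = 1/(1 − c(1−t) + m) = 1/(1 − 0.668×0.88 + 0.11) = 1/0.52216 ≈ 1.915.
ΔY = k × ΔG = (+€128 million) / 0.52216 ≈ +€245 million.

+€245 million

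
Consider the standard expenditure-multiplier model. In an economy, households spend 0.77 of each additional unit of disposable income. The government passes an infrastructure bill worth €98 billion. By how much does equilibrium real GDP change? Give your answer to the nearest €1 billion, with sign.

+€426 billion

Spending multiplier = 1/(1 − MPC) = 1/(1 − 0.77) = 1/0.23 ≈ 4.348.
ΔY = k × ΔG = (+€98 billion) / 0.23 ≈ +€426 billion.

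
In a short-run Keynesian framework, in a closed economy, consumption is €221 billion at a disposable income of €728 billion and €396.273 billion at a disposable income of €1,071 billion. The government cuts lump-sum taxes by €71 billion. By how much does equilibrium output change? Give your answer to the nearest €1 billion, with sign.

MPC = ΔC/ΔYd = (396.273 − 221)/(1,071 − 728) = 175.273/343 = 0.511.
A lump-sum tax change of −€71 billion shifts disposable income by +€71 billion; first-round consumption changes by −c × ΔT = −0.511 × (−€71 billion) = +€36.281 billion.
Expenditure multiplier = 1/(1 − MPC) = 1/(1 − 0.511) = 1/0.489 ≈ 2.045.
The tax multiplier is −c × k ≈ −1.045, so ΔY = k × (−c·ΔT) = (+€36.281 billion) / 0.489 ≈ +€74 billion.

+€74 billion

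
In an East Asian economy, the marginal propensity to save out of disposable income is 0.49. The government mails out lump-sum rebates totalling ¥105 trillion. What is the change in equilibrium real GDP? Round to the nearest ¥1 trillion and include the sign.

MPC = 1 − MPS = 1 − 0.49 = 0.51.
A lump-sum tax change of −¥105 trillion shifts disposable income by +¥105 trillion; first-round consumption changes by −c × ΔT = −0.51 × (−¥105 trillion) = +¥53.55 trillion.
Expenditure multiplier = 1/(1 − MPC) = 1/(1 − 0.51) = 1/0.49 ≈ 2.041.
The tax multiplier is −c × k ≈ −1.041, so ΔY = k × (−c·ΔT) = (+¥53.55 trillion) / 0.49 ≈ +¥109 trillion.

+¥109 trillion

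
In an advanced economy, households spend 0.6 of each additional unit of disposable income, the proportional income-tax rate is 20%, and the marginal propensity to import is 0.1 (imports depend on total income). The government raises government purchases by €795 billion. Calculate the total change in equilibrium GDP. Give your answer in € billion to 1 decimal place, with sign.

+€1,282.3 billion

Expenditure multiplier = 1/(1 − c(1−t) + m) = 1/(1 − 0.6×0.8 + 0.1) = 1/0.62 ≈ 1.613.
ΔY = k × ΔG = (+€795 billion) / 0.62 ≈ +€1,282.3 billion.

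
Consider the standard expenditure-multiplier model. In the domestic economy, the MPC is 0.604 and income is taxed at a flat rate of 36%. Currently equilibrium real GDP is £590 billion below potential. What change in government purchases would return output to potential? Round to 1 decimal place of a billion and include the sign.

Spending multiplier = 1/(1 − c(1−t)) = 1/(1 − 0.604×0.64) = 1/0.61344 ≈ 1.63.
Need ΔY = +£590 billion, so ΔG = ΔY/k = (+£590 billion) × 0.61344 ≈ +£361.9 billion.
The government should increase government purchases by £361.9 billion.

+£361.9 billion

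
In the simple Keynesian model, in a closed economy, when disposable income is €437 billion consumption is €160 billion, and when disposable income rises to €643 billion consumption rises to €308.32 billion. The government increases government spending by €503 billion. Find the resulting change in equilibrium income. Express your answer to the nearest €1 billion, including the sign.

+€1,796 billion

MPC = ΔC/ΔYd = (308.32 − 160)/(643 − 437) = 148.32/206 = 0.72.
Government-spending multiplier = 1/(1 − MPC) = 1/(1 − 0.72) = 1/0.28 ≈ 3.571.
ΔY = k × ΔG = (+€503 billion) / 0.28 ≈ +€1,796 billion.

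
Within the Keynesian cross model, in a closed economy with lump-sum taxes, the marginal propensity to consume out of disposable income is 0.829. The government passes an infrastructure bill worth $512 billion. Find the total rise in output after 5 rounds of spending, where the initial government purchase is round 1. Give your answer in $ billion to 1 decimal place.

$1,821.8 billion

Round 1 adds ΔG = $512 billion; each later round is MPC = 0.829 times the previous.
After 5 rounds: 512 + 424.448 + 351.867392 + 291.698067968 + 241.817698345472 = ΔG·(1 − c^5)/(1 − c) = 512 × (1 − 0.391536859235149)/0.171 ≈ $1,821.8 billion.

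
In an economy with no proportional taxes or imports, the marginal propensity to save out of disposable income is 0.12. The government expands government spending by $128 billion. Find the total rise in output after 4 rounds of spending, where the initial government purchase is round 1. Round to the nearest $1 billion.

MPC = 1 − MPS = 1 − 0.12 = 0.88.
Round 1 adds ΔG = $128 billion; each later round is MPC = 0.88 times the previous.
After 4 rounds: 128 + 112.64 + 99.1232 + 87.228416 = ΔG·(1 − c^4)/(1 − c) = 128 × (1 − 0.59969536)/0.12 ≈ $427 billion.

$427 billion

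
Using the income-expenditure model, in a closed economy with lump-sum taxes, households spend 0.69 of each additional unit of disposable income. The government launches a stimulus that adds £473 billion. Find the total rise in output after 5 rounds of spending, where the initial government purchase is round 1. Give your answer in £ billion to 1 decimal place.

Round 1 adds ΔG = £473 billion; each later round is MPC = 0.69 times the previous.
After 5 rounds: 473 + 326.37 + 225.1953 + 155.384757 + 107.21548233 = ΔG·(1 − c^5)/(1 − c) = 473 × (1 − 0.1564031349)/0.31 ≈ £1,287.2 billion.

£1,287.2 billion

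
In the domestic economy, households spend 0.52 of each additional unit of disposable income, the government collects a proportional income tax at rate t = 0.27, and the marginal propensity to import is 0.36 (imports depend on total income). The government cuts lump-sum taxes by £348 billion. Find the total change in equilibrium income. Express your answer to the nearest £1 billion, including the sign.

+£185 billion

A lump-sum tax change of −£348 billion shifts disposable income by +£348 billion; first-round consumption changes by −c × ΔT = −0.52 × (−£348 billion) = +£180.96 billion.
Expenditure multiplier = 1/(1 − c(1−t) + m) = 1/(1 − 0.52×0.73 + 0.36) = 1/0.9804 ≈ 1.02.
The tax multiplier is −c × k ≈ −0.53, so ΔY = k × (−c·ΔT) = (+£180.96 billion) / 0.9804 ≈ +£185 billion.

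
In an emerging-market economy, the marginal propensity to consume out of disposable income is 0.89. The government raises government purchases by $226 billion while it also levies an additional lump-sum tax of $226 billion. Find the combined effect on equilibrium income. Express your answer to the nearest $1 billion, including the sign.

+$226 billion

Expenditure multiplier = 1/(1 − MPC) = 1/(1 − 0.89) = 1/0.11 ≈ 9.091.
ΔG contributes k·ΔG = (+$226 billion) / 0.11 ≈ +$2,054.5 billion.
ΔT of +$226 billion changes first-round spending by −c·ΔT = −$201.14 billion, contributing k·(−c·ΔT) = (−$201.14 billion) / 0.11 ≈ −$1,828.5 billion.
With ΔG = ΔT and no other leakages, the balanced-budget multiplier is 1, so ΔY = ΔG = +$226 billion.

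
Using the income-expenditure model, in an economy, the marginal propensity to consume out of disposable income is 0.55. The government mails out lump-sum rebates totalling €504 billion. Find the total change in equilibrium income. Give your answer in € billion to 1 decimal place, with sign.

+€616.0 billion

A lump-sum tax change of −€504 billion shifts disposable income by +€504 billion; first-round consumption changes by −c × ΔT = −0.55 × (−€504 billion) = +€277.2 billion.
Expenditure multiplier = 1/(1 − MPC) = 1/(1 − 0.55) = 1/0.45 ≈ 2.222.
The tax multiplier is −c × k ≈ −1.222, so ΔY = k × (−c·ΔT) = (+€277.2 billion) / 0.45 = +€616 billion.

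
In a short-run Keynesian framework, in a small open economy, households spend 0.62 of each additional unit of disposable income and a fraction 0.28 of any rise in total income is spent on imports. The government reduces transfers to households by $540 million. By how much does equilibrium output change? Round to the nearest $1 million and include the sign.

−$507 million

The transfer change shifts disposable income by −$540 million, so first-round consumption changes by c·ΔTR = 0.62 × (−$540 million) = −$334.8 million.
Expenditure multiplier = 1/(1 − c + m) = 1/(1 − 0.62 + 0.28) = 1/0.66 ≈ 1.515.
The transfer multiplier is c × k ≈ 0.939, so ΔY = k × (c·ΔTR) = (−$334.8 million) / 0.66 ≈ −$507 million.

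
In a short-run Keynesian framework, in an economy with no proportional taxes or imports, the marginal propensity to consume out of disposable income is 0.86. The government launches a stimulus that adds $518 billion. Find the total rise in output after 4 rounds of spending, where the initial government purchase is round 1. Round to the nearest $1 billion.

Round 1 adds ΔG = $518 billion; each later round is MPC = 0.86 times the previous.
After 4 rounds: 518 + 445.48 + 383.1128 + 329.477008 = ΔG·(1 − c^4)/(1 − c) = 518 × (1 − 0.54700816)/0.14 ≈ $1,676 billion.

$1,676 billion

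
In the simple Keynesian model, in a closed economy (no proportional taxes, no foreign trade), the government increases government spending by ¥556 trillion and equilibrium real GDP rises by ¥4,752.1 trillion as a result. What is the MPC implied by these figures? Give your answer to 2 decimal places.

0.88

Implied spending multiplier k = ΔY/ΔG = 4,752.1/556 ≈ 8.5469.
Since k = 1/(1 − MPC), MPC = 1 − 1/k = 1 − ΔG/ΔY = 1 − 556/4,752.1 ≈ 0.88.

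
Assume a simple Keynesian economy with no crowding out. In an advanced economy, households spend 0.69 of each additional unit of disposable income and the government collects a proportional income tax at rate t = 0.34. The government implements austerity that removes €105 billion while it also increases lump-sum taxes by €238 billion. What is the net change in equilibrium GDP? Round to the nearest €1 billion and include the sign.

Expenditure multiplier = 1/(1 − c(1−t)) = 1/(1 − 0.69×0.66) = 1/0.5446 ≈ 1.836.
ΔG contributes k·ΔG = (−€105 billion) / 0.5446 ≈ −€192.8 billion.
ΔT of +€238 billion changes first-round spending by −c·ΔT = −€164.22 billion, contributing k·(−c·ΔT) = (−€164.22 billion) / 0.5446 ≈ −€301.5 billion.
Net ΔY = k(ΔG − c·ΔT) = (−€269.22 billion) / 0.5446 ≈ −€494 billion.

−€494 billion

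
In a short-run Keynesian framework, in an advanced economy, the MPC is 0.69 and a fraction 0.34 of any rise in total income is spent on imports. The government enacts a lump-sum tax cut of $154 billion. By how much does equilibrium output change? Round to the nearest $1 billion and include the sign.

+$163 billion

A lump-sum tax change of −$154 billion shifts disposable income by +$154 billion; first-round consumption changes by −c × ΔT = −0.69 × (−$154 billion) = +$106.26 billion.
Expenditure multiplier = 1/(1 − c + m) = 1/(1 − 0.69 + 0.34) = 1/0.65 ≈ 1.538.
The tax multiplier is −c × k ≈ −1.062, so ΔY = k × (−c·ΔT) = (+$106.26 billion) / 0.65 ≈ +$163 billion.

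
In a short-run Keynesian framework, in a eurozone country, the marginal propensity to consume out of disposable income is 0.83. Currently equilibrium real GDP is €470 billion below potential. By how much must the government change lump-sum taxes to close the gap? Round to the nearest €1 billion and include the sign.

Spending multiplier = 1/(1 − MPC) = 1/(1 − 0.83) = 1/0.17 ≈ 5.882.
Tax multiplier = −c·k = −0.83/0.17 ≈ −4.882. Need ΔY = +€470 billion, so ΔT = ΔY/(−c·k) = −(+€470 billion) × 0.17 / 0.83 ≈ −€96 billion.
The government should cut lump-sum taxes by €96 billion.

−€96 billion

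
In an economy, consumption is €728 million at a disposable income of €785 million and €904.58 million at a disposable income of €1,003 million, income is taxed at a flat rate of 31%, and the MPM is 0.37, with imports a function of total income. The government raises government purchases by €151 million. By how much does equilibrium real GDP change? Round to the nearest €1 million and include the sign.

MPC = ΔC/ΔYd = (904.58 − 728)/(1,003 − 785) = 176.58/218 = 0.81.
Government-spending multiplier = 1/(1 − c(1−t) + m) = 1/(1 − 0.81×0.69 + 0.37) = 1/0.8111 ≈ 1.233.
ΔY = k × ΔG = (+€151 million) / 0.8111 ≈ +€186 million.

+€186 million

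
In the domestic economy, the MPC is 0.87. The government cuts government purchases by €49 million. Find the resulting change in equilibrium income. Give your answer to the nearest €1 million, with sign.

Spending multiplier = 1/(1 − MPC) = 1/(1 − 0.87) = 1/0.13 ≈ 7.692.
ΔY = k × ΔG = (−€49 million) / 0.13 ≈ −€377 million.

−€377 million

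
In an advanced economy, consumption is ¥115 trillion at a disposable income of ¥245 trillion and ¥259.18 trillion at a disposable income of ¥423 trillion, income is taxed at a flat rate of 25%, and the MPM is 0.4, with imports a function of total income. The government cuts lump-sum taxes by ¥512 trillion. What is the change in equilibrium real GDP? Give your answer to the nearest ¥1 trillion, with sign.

+¥523 trillion

MPC = ΔC/ΔYd = (259.18 − 115)/(423 − 245) = 144.18/178 = 0.81.
A lump-sum tax change of −¥512 trillion shifts disposable income by +¥512 trillion; first-round consumption changes by −c × ΔT = −0.81 × (−¥512 trillion) = +¥414.72 trillion.
Expenditure multiplier = 1/(1 − c(1−t) + m) = 1/(1 − 0.81×0.75 + 0.4) = 1/0.7925 ≈ 1.262.
The tax multiplier is −c × k ≈ −1.022, so ΔY = k × (−c·ΔT) = (+¥414.72 trillion) / 0.7925 ≈ +¥523 trillion.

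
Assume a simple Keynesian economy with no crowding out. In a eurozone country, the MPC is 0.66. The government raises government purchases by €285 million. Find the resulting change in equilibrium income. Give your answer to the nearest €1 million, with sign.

+€838 million

Government-spending multiplier = 1/(1 − MPC) = 1/(1 − 0.66) = 1/0.34 ≈ 2.941.
ΔY = k × ΔG = (+€285 million) / 0.34 ≈ +€838 million.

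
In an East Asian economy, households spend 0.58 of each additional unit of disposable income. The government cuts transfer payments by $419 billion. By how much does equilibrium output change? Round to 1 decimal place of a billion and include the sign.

−$578.6 billion

The transfer change shifts disposable income by −$419 billion, so first-round consumption changes by c·ΔTR = 0.58 × (−$419 billion) = −$243.02 billion.
Expenditure multiplier = 1/(1 − MPC) = 1/(1 − 0.58) = 1/0.42 ≈ 2.381.
The transfer multiplier is c × k ≈ 1.381, so ΔY = k × (c·ΔTR) = (−$243.02 billion) / 0.42 ≈ −$578.6 billion.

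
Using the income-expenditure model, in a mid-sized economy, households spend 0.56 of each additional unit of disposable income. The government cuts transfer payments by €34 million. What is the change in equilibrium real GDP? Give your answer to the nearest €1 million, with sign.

The transfer change shifts disposable income by −€34 million, so first-round consumption changes by c·ΔTR = 0.56 × (−€34 million) = −€19.04 million.
Expenditure multiplier = 1/(1 − MPC) = 1/(1 − 0.56) = 1/0.44 ≈ 2.273.
The transfer multiplier is c × k ≈ 1.273, so ΔY = k × (c·ΔTR) = (−€19.04 million) / 0.44 ≈ −€43 million.

−€43 million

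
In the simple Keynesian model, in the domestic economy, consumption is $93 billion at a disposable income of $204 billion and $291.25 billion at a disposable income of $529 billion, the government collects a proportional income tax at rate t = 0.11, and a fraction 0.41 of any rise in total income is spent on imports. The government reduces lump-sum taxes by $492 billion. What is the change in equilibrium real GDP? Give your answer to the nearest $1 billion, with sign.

+$346 billion

MPC = ΔC/ΔYd = (291.25 − 93)/(529 − 204) = 198.25/325 = 0.61.
A lump-sum tax change of −$492 billion shifts disposable income by +$492 billion; first-round consumption changes by −c × ΔT = −0.61 × (−$492 billion) = +$300.12 billion.
Expenditure multiplier = 1/(1 − c(1−t) + m) = 1/(1 − 0.61×0.89 + 0.41) = 1/0.8671 ≈ 1.153.
The tax multiplier is −c × k ≈ −0.703, so ΔY = k × (−c·ΔT) = (+$300.12 billion) / 0.8671 ≈ +$346 billion.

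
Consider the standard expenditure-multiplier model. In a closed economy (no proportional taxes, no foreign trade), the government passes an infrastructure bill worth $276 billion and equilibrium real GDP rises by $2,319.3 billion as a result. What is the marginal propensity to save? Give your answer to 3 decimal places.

0.119

Implied spending multiplier k = ΔY/ΔG = 2,319.3/276 ≈ 8.4033.
Since k = 1/(1 − MPC), MPC = 1 − 1/k = 1 − ΔG/ΔY = 1 − 276/2,319.3 ≈ 0.881.
MPS = 1 − MPC = 0.119.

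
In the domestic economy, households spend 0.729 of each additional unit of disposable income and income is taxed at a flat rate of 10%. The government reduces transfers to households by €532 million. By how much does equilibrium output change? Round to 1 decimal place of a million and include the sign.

−€1,127.7 million

The transfer change shifts disposable income by −€532 million, so first-round consumption changes by c·ΔTR = 0.729 × (−€532 million) = −€387.828 million.
Expenditure multiplier = 1/(1 − c(1−t)) = 1/(1 − 0.729×0.9) = 1/0.3439 ≈ 2.908.
The transfer multiplier is c × k ≈ 2.12, so ΔY = k × (c·ΔTR) = (−€387.828 million) / 0.3439 ≈ −€1,127.7 million.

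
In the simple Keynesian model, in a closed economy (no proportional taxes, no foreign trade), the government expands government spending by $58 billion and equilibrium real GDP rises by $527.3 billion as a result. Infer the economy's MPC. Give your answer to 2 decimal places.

Implied spending multiplier k = ΔY/ΔG = 527.3/58 ≈ 9.0914.
Since k = 1/(1 − MPC), MPC = 1 − 1/k = 1 − ΔG/ΔY = 1 − 58/527.3 ≈ 0.89.

0.89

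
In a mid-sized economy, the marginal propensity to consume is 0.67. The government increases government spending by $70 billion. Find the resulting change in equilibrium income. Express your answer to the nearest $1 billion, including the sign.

+$212 billion

Government-spending multiplier = 1/(1 − MPC) = 1/(1 − 0.67) = 1/0.33 ≈ 3.03.
ΔY = k × ΔG = (+$70 billion) / 0.33 ≈ +$212 billion.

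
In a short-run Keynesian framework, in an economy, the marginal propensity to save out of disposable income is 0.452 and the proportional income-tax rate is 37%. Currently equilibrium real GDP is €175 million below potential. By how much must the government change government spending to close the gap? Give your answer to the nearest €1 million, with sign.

MPC = 1 − MPS = 1 − 0.452 = 0.548.
Spending multiplier = 1/(1 − c(1−t)) = 1/(1 − 0.548×0.63) = 1/0.65476 ≈ 1.527.
Need ΔY = +€175 million, so ΔG = ΔY/k = (+€175 million) × 0.65476 ≈ +€115 million.
The government should increase government spending by €115 million.

+€115 million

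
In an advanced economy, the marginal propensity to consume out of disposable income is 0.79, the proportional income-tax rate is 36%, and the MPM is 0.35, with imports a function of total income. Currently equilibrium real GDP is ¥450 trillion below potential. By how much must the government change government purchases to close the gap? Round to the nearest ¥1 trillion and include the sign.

+¥380 trillion

Spending multiplier = 1/(1 − c(1−t) + m) = 1/(1 − 0.79×0.64 + 0.35) = 1/0.8444 ≈ 1.184.
Need ΔY = +¥450 trillion, so ΔG = ΔY/k = (+¥450 trillion) × 0.8444 ≈ +¥380 trillion.
The government should increase government purchases by ¥380 trillion.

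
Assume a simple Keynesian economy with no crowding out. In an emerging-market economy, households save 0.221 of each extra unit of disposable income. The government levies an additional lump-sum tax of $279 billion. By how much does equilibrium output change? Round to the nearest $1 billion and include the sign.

MPC = 1 − MPS = 1 − 0.221 = 0.779.
A lump-sum tax change of +$279 billion shifts disposable income by −$279 billion; first-round consumption changes by −c × ΔT = −0.779 × (+$279 billion) = −$217.341 billion.
Expenditure multiplier = 1/(1 − MPC) = 1/(1 − 0.779) = 1/0.221 ≈ 4.525.
The tax multiplier is −c × k ≈ −3.525, so ΔY = k × (−c·ΔT) = (−$217.341 billion) / 0.221 ≈ −$983 billion.

−$983 billion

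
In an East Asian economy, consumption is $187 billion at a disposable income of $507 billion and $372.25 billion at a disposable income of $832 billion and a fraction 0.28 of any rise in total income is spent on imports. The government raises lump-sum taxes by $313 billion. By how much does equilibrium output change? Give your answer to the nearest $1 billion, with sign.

MPC = ΔC/ΔYd = (372.25 − 187)/(832 − 507) = 185.25/325 = 0.57.
A lump-sum tax change of +$313 billion shifts disposable income by −$313 billion; first-round consumption changes by −c × ΔT = −0.57 × (+$313 billion) = −$178.41 billion.
Expenditure multiplier = 1/(1 − c + m) = 1/(1 − 0.57 + 0.28) = 1/0.71 ≈ 1.408.
The tax multiplier is −c × k ≈ −0.803, so ΔY = k × (−c·ΔT) = (−$178.41 billion) / 0.71 ≈ −$251 billion.

−$251 billion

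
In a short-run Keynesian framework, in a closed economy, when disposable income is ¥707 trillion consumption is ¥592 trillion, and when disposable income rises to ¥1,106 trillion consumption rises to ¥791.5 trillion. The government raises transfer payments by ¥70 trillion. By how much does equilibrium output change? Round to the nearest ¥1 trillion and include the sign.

MPC = ΔC/ΔYd = (791.5 − 592)/(1,106 − 707) = 199.5/399 = 0.5.
The transfer change shifts disposable income by +¥70 trillion, so first-round consumption changes by c·ΔTR = 0.5 × (+¥70 trillion) = +¥35 trillion.
Expenditure multiplier = 1/(1 − MPC) = 1/(1 − 0.5) = 1/0.5 = 2.
The transfer multiplier is c × k = 1, so ΔY = k × (c·ΔTR) = (+¥35 trillion) / 0.5 = +¥70 trillion.

+¥70 trillion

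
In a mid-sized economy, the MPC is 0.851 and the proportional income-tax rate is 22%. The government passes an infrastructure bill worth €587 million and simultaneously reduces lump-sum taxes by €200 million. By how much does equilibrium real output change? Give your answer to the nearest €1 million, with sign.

Expenditure multiplier = 1/(1 − c(1−t)) = 1/(1 − 0.851×0.78) = 1/0.33622 ≈ 2.974.
ΔG contributes k·ΔG = (+€587 million) / 0.33622 ≈ +€1,745.9 million.
ΔT of −€200 million changes first-round spending by −c·ΔT = +€170.2 million, contributing k·(−c·ΔT) = (+€170.2 million) / 0.33622 ≈ +€506.2 million.
Net ΔY = k(ΔG − c·ΔT) = (+€757.2 million) / 0.33622 ≈ +€2,252 million.

+€2,252 million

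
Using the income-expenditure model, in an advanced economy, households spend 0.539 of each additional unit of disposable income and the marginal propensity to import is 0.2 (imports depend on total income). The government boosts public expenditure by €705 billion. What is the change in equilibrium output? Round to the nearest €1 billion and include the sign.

+€1,067 billion

Spending multiplier = 1/(1 − c + m) = 1/(1 − 0.539 + 0.2) = 1/0.661 ≈ 1.513.
ΔY = k × ΔG = (+€705 billion) / 0.661 ≈ +€1,067 billion.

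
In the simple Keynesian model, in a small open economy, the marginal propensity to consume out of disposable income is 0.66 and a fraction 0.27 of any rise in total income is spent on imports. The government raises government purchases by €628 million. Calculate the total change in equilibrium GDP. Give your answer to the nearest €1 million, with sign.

+€1,030 million

Government-spending multiplier = 1/(1 − c + m) = 1/(1 − 0.66 + 0.27) = 1/0.61 ≈ 1.639.
ΔY = k × ΔG = (+€628 million) / 0.61 ≈ +€1,030 million.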